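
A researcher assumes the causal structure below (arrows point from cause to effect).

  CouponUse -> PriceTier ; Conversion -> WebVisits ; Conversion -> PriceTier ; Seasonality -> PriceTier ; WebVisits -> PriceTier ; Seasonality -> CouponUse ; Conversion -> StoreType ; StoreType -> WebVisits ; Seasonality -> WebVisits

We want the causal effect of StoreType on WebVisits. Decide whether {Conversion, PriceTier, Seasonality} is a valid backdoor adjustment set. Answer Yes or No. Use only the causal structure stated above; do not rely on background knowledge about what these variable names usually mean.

Backdoor paths from StoreType to WebVisits (paths whose first edge points into StoreType):
  P1: StoreType <- Conversion -> WebVisits
  P2: StoreType <- Conversion -> PriceTier <- Seasonality -> WebVisits
  P3: StoreType <- Conversion -> PriceTier <- CouponUse <- Seasonality -> WebVisits
  P4: StoreType <- Conversion -> PriceTier <- WebVisits
Condition 1 (no descendant of StoreType in the set): FAILS — PriceTier is a descendant of StoreType.
Condition 2 (every backdoor path blocked by {Conversion, PriceTier, Seasonality}):
  P1: blocked at fork node Conversion ∈ conditioning set.
  P2: blocked at fork node Conversion ∈ conditioning set.
  P3: blocked at fork node Conversion ∈ conditioning set.
  P4: blocked at fork node Conversion ∈ conditioning set.
{Conversion, PriceTier, Seasonality} does not satisfy the backdoor criterion.

No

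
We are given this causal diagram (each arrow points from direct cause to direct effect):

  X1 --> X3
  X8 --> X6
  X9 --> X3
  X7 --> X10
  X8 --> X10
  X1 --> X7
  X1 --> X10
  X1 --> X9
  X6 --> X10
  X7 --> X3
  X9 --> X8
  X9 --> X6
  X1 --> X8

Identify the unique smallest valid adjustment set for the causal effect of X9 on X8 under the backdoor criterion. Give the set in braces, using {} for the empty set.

Variables eligible for adjustment (non-descendants of X9, excluding X9 and X8): {X1, X7}.
Backdoor paths from X9 to X8:
  P1: X9 <- X1 -> X7 -> X10 <- X8
  P2: X9 <- X1 -> X7 -> X10 <- X6 <- X8
  P3: X9 <- X1 -> X8
  P4: X9 <- X1 -> X10 <- X8
  P5: X9 <- X1 -> X10 <- X6 <- X8
  P6: X9 <- X1 -> X3 <- X7 -> X10 <- X8
  P7: X9 <- X1 -> X3 <- X7 -> X10 <- X6 <- X8
The empty set is not sufficient: P3 (X9 <- X1 -> X8) has no collider blocking it and no conditioned non-collider, so it is open.
Try {X1}:
  P1: blocked at fork node X1 ∈ conditioning set.
  P2: blocked at fork node X1 ∈ conditioning set.
  P3: blocked at fork node X1 ∈ conditioning set.
  P4: blocked at fork node X1 ∈ conditioning set.
  P5: blocked at fork node X1 ∈ conditioning set.
  P6: blocked at fork node X1 ∈ conditioning set.
  P7: blocked at fork node X1 ∈ conditioning set.
{X1} contains no descendant of X9 and blocks every backdoor path.
No other singleton works — e.g. {X7} leaves P3 open — so {X1} is the unique smallest valid adjustment set.

{X1}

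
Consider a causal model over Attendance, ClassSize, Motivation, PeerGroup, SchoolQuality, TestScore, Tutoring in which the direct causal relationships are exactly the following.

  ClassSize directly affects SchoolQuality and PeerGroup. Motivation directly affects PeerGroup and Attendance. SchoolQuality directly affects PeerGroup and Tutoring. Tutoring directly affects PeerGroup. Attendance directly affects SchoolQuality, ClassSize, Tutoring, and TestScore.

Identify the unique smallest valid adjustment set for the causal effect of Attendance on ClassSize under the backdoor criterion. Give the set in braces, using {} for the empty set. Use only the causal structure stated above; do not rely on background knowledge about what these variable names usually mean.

Variables eligible for adjustment (non-descendants of Attendance, excluding Attendance and ClassSize): {Motivation}.
Backdoor paths from Attendance to ClassSize:
  P1: Attendance <- Motivation -> PeerGroup <- ClassSize
  P2: Attendance <- Motivation -> PeerGroup <- SchoolQuality <- ClassSize
  P3: Attendance <- Motivation -> PeerGroup <- Tutoring <- SchoolQuality <- ClassSize
Each backdoor path contains an unconditioned collider, so every path is already blocked with the empty conditioning set:
  P1: blocked at collider PeerGroup (neither it nor any descendant is in the conditioning set).
  P2: blocked at collider PeerGroup (neither it nor any descendant is in the conditioning set).
  P3: blocked at collider PeerGroup (neither it nor any descendant is in the conditioning set).
The empty set is therefore the unique smallest valid set.

{}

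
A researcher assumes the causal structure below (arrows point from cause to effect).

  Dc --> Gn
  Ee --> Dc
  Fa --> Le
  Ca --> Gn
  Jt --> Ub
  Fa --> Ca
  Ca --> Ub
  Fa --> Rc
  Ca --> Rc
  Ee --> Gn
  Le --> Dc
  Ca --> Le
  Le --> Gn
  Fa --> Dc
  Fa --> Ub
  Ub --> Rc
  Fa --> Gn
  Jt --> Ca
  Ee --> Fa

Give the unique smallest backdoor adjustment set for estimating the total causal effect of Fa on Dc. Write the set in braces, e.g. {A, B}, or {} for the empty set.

Variables eligible for adjustment (non-descendants of Fa, excluding Fa and Dc): {Ee, Jt}.
Backdoor paths from Fa to Dc:
  P1: Fa <- Ee -> Dc
  P2: Fa <- Ee -> Gn <- Ca -> Le -> Dc
  P3: Fa <- Ee -> Gn <- Le -> Dc
  P4: Fa <- Ee -> Gn <- Dc
The empty set is not sufficient: P1 (Fa <- Ee -> Dc) has no collider blocking it and no conditioned non-collider, so it is open.
Try {Ee}:
  P1: blocked at fork node Ee ∈ conditioning set.
  P2: blocked at fork node Ee ∈ conditioning set.
  P3: blocked at fork node Ee ∈ conditioning set.
  P4: blocked at fork node Ee ∈ conditioning set.
{Ee} contains no descendant of Fa and blocks every backdoor path.
No other singleton works — e.g. {Jt} leaves P1 open — so {Ee} is the unique smallest valid adjustment set.

{Ee}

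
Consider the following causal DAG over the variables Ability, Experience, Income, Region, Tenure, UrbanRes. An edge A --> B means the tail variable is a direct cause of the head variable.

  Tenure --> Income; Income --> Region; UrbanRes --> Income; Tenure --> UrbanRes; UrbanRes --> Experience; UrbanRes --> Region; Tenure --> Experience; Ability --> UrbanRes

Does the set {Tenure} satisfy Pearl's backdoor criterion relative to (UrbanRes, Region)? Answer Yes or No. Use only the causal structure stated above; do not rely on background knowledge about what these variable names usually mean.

Yes

Backdoor paths from UrbanRes to Region (paths whose first edge points into UrbanRes):
  P1: UrbanRes <- Tenure -> Income -> Region
Condition 1 (no descendant of UrbanRes in the set): holds — descendants of UrbanRes are {Experience, Income, Region}; none are in {Tenure}.
Condition 2 (every backdoor path blocked by {Tenure}):
  P1: blocked at fork node Tenure ∈ conditioning set.
{Tenure} satisfies the backdoor criterion.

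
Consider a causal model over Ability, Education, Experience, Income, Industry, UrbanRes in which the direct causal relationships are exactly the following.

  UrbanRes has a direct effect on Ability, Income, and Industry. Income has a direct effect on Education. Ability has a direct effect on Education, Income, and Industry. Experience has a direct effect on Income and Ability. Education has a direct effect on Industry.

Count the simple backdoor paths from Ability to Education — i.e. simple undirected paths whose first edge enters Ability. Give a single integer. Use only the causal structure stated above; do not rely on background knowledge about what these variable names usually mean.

4

A backdoor path from Ability to Education is any simple undirected path whose first edge points into Ability (i.e. leaves Ability via a parent).
Parents of Ability: {Experience, UrbanRes}.
Enumerating:
  P1: Ability <- Experience -> Income <- UrbanRes -> Industry <- Education
  P2: Ability <- Experience -> Income -> Education
  P3: Ability <- UrbanRes -> Income -> Education
  P4: Ability <- UrbanRes -> Industry <- Education
That exhausts the simple backdoor paths. Count: 4.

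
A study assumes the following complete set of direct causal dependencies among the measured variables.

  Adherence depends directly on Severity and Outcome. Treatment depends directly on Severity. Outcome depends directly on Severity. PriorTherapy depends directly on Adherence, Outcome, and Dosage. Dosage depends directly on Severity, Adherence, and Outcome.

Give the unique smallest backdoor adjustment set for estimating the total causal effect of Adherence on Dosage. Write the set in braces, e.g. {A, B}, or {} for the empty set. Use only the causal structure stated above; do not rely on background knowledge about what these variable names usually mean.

{Outcome, Severity}

Variables eligible for adjustment (non-descendants of Adherence, excluding Adherence and Dosage): {Outcome, Severity, Treatment}.
Backdoor paths from Adherence to Dosage:
  P1: Adherence <- Severity -> Outcome -> Dosage
  P2: Adherence <- Severity -> Outcome -> PriorTherapy <- Dosage
  P3: Adherence <- Severity -> Dosage
  P4: Adherence <- Outcome <- Severity -> Dosage
  P5: Adherence <- Outcome -> Dosage
  P6: Adherence <- Outcome -> PriorTherapy <- Dosage
The empty set is not sufficient: P1 (Adherence <- Severity -> Outcome -> Dosage) has no collider blocking it and no conditioned non-collider, so it is open.
Try {Outcome, Severity}:
  P1: blocked at fork node Severity ∈ conditioning set.
  P2: blocked at fork node Severity ∈ conditioning set.
  P3: blocked at fork node Severity ∈ conditioning set.
  P4: blocked at chain node Outcome ∈ conditioning set.
  P5: blocked at fork node Outcome ∈ conditioning set.
  P6: blocked at fork node Outcome ∈ conditioning set.
{Outcome, Severity} contains no descendant of Adherence and blocks every backdoor path.
Every element of {Outcome, Severity} is needed (dropping Outcome leaves P5 open; dropping Severity leaves P3 open), so no proper subset is valid.
Among all size-2 subsets of the eligible variables, only {Outcome, Severity} blocks every backdoor path, so it is the unique smallest valid adjustment set.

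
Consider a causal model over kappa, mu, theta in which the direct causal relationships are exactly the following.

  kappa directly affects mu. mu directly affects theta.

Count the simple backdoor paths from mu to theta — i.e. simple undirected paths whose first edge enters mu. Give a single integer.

A backdoor path from mu to theta is any simple undirected path whose first edge points into mu (i.e. leaves mu via a parent).
Parents of mu: {kappa}.
No simple path from any parent of mu reaches theta without revisiting mu, so there are no backdoor paths.

0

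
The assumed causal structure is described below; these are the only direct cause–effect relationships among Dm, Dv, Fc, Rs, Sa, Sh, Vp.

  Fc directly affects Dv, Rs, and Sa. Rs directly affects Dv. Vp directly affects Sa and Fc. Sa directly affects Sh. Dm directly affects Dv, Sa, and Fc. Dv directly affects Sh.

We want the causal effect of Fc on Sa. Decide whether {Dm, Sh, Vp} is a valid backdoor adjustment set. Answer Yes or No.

No

Backdoor paths from Fc to Sa (paths whose first edge points into Fc):
  P1: Fc <- Vp -> Sa
  P2: Fc <- Dm -> Sa
  P3: Fc <- Dm -> Dv -> Sh <- Sa
Condition 1 (no descendant of Fc in the set): FAILS — Sh is a descendant of Fc.
Condition 2 (every backdoor path blocked by {Dm, Sh, Vp}):
  P1: blocked at fork node Vp ∈ conditioning set.
  P2: blocked at fork node Dm ∈ conditioning set.
  P3: blocked at fork node Dm ∈ conditioning set.
{Dm, Sh, Vp} does not satisfy the backdoor criterion.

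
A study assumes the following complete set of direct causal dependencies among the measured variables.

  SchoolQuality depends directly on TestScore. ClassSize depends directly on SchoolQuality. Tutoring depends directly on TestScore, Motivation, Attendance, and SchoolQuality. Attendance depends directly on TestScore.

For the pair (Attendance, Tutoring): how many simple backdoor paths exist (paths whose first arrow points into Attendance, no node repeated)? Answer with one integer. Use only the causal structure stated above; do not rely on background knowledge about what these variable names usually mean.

A backdoor path from Attendance to Tutoring is any simple undirected path whose first edge points into Attendance (i.e. leaves Attendance via a parent).
Parents of Attendance: {TestScore}.
Enumerating:
  P1: Attendance <- TestScore -> SchoolQuality -> Tutoring
  P2: Attendance <- TestScore -> Tutoring
That exhausts the simple backdoor paths. Count: 2.

2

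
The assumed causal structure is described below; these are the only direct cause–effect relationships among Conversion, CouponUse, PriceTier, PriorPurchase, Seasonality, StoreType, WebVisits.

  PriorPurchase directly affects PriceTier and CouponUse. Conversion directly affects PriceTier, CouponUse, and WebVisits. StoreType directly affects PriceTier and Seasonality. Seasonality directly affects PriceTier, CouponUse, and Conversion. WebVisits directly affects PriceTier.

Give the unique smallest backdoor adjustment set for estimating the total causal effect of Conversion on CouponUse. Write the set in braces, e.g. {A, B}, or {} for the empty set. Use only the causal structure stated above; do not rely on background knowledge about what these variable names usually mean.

{Seasonality}

Variables eligible for adjustment (non-descendants of Conversion, excluding Conversion and CouponUse): {PriorPurchase, Seasonality, StoreType}.
Backdoor paths from Conversion to CouponUse:
  P1: Conversion <- Seasonality <- StoreType -> PriceTier <- PriorPurchase -> CouponUse
  P2: Conversion <- Seasonality -> CouponUse
  P3: Conversion <- Seasonality -> PriceTier <- PriorPurchase -> CouponUse
The empty set is not sufficient: P2 (Conversion <- Seasonality -> CouponUse) has no collider blocking it and no conditioned non-collider, so it is open.
Try {Seasonality}:
  P1: blocked at chain node Seasonality ∈ conditioning set.
  P2: blocked at fork node Seasonality ∈ conditioning set.
  P3: blocked at fork node Seasonality ∈ conditioning set.
{Seasonality} contains no descendant of Conversion and blocks every backdoor path.
No other singleton works — e.g. {StoreType} leaves P2 open — so {Seasonality} is the unique smallest valid adjustment set.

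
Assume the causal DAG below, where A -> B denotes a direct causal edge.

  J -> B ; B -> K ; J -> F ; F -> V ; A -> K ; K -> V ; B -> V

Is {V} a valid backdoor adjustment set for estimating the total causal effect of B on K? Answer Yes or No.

Backdoor paths from B to K (paths whose first edge points into B):
  P1: B <- J -> F -> V <- K
Condition 1 (no descendant of B in the set): FAILS — V is a descendant of B.
Condition 2 (every backdoor path blocked by {V}):
  P1: open — collider(s) V are conditioned on (or have a conditioned descendant) and no non-collider on the path is in the set.
{V} does not satisfy the backdoor criterion.

No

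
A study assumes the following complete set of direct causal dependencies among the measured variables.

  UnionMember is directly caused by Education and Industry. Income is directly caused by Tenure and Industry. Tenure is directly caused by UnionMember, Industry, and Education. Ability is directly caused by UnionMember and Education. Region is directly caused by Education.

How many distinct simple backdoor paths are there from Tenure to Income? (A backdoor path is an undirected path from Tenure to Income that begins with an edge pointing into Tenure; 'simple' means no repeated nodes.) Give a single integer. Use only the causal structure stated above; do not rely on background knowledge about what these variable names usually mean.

4

A backdoor path from Tenure to Income is any simple undirected path whose first edge points into Tenure (i.e. leaves Tenure via a parent).
Parents of Tenure: {Education, Industry, UnionMember}.
Enumerating:
  P1: Tenure <- Industry -> Income
  P2: Tenure <- Education -> UnionMember <- Industry -> Income
  P3: Tenure <- Education -> Ability <- UnionMember <- Industry -> Income
  P4: Tenure <- UnionMember <- Industry -> Income
That exhausts the simple backdoor paths. Count: 4.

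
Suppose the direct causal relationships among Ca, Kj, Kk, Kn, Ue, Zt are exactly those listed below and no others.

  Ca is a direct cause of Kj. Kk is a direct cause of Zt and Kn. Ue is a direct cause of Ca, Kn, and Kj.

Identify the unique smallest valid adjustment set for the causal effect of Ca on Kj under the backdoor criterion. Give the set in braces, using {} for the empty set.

{Ue}

Variables eligible for adjustment (non-descendants of Ca, excluding Ca and Kj): {Kk, Kn, Ue, Zt}.
Backdoor paths from Ca to Kj:
  P1: Ca <- Ue -> Kj
The empty set is not sufficient: P1 (Ca <- Ue -> Kj) has no collider blocking it and no conditioned non-collider, so it is open.
Try {Ue}:
  P1: blocked at fork node Ue ∈ conditioning set.
{Ue} contains no descendant of Ca and blocks every backdoor path.
No other singleton works — e.g. {Kk} leaves P1 open — so {Ue} is the unique smallest valid adjustment set.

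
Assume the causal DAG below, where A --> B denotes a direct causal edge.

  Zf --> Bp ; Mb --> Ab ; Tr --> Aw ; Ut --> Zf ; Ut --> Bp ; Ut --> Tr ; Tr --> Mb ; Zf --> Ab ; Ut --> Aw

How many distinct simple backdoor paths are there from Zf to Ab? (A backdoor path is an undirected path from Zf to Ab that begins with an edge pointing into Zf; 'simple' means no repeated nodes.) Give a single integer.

A backdoor path from Zf to Ab is any simple undirected path whose first edge points into Zf (i.e. leaves Zf via a parent).
Parents of Zf: {Ut}.
Enumerating:
  P1: Zf <- Ut -> Tr -> Mb -> Ab
  P2: Zf <- Ut -> Aw <- Tr -> Mb -> Ab
That exhausts the simple backdoor paths. Count: 2.

2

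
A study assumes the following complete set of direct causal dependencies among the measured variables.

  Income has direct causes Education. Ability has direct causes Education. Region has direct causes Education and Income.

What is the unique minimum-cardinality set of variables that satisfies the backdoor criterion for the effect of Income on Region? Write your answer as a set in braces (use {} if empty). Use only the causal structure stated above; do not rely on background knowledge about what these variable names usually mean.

Variables eligible for adjustment (non-descendants of Income, excluding Income and Region): {Ability, Education}.
Backdoor paths from Income to Region:
  P1: Income <- Education -> Region
The empty set is not sufficient: P1 (Income <- Education -> Region) has no collider blocking it and no conditioned non-collider, so it is open.
Try {Education}:
  P1: blocked at fork node Education ∈ conditioning set.
{Education} contains no descendant of Income and blocks every backdoor path.
No other singleton works — e.g. {Ability} leaves P1 open — so {Education} is the unique smallest valid adjustment set.

{Education}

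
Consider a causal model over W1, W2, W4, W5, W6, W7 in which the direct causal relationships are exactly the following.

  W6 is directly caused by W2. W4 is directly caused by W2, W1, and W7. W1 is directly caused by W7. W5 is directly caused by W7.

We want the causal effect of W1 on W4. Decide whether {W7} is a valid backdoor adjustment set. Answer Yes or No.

Backdoor paths from W1 to W4 (paths whose first edge points into W1):
  P1: W1 <- W7 -> W4
Condition 1 (no descendant of W1 in the set): holds — descendants of W1 are {W4}; none are in {W7}.
Condition 2 (every backdoor path blocked by {W7}):
  P1: blocked at fork node W7 ∈ conditioning set.
{W7} satisfies the backdoor criterion.

Yes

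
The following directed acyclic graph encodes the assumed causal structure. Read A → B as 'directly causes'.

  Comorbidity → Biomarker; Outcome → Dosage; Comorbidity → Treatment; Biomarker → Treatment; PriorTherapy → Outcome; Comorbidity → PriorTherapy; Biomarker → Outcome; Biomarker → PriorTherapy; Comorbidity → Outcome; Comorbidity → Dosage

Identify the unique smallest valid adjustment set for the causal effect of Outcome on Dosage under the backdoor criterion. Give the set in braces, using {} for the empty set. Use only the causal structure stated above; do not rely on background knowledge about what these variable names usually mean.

{Comorbidity}

Variables eligible for adjustment (non-descendants of Outcome, excluding Outcome and Dosage): {Biomarker, Comorbidity, PriorTherapy, Treatment}.
Backdoor paths from Outcome to Dosage:
  P1: Outcome <- Comorbidity -> Dosage
  P2: Outcome <- Biomarker <- Comorbidity -> Dosage
  P3: Outcome <- Biomarker -> PriorTherapy <- Comorbidity -> Dosage
  P4: Outcome <- Biomarker -> Treatment <- Comorbidity -> Dosage
  P5: Outcome <- PriorTherapy <- Comorbidity -> Dosage
  P6: Outcome <- PriorTherapy <- Biomarker <- Comorbidity -> Dosage
  P7: Outcome <- PriorTherapy <- Biomarker -> Treatment <- Comorbidity -> Dosage
The empty set is not sufficient: P1 (Outcome <- Comorbidity -> Dosage) has no collider blocking it and no conditioned non-collider, so it is open.
Try {Comorbidity}:
  P1: blocked at fork node Comorbidity ∈ conditioning set.
  P2: blocked at fork node Comorbidity ∈ conditioning set.
  P3: blocked at collider PriorTherapy (neither it nor any descendant is in the conditioning set).
  P4: blocked at collider Treatment (neither it nor any descendant is in the conditioning set).
  P5: blocked at fork node Comorbidity ∈ conditioning set.
  P6: blocked at fork node Comorbidity ∈ conditioning set.
  P7: blocked at collider Treatment (neither it nor any descendant is in the conditioning set).
{Comorbidity} contains no descendant of Outcome and blocks every backdoor path.
No other singleton works — e.g. {Biomarker} leaves P1 open — so {Comorbidity} is the unique smallest valid adjustment set.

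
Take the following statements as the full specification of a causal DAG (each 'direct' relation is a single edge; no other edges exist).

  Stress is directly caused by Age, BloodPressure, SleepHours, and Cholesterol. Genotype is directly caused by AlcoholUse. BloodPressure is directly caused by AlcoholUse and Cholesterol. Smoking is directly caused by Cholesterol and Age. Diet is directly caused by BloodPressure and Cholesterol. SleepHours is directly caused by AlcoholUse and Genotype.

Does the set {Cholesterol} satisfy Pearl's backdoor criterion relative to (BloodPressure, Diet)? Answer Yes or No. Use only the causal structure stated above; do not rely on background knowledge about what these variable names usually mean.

Backdoor paths from BloodPressure to Diet (paths whose first edge points into BloodPressure):
  P1: BloodPressure <- AlcoholUse -> Genotype -> SleepHours -> Stress <- Cholesterol -> Diet
  P2: BloodPressure <- AlcoholUse -> Genotype -> SleepHours -> Stress <- Age -> Smoking <- Cholesterol -> Diet
  P3: BloodPressure <- AlcoholUse -> SleepHours -> Stress <- Cholesterol -> Diet
  P4: BloodPressure <- AlcoholUse -> SleepHours -> Stress <- Age -> Smoking <- Cholesterol -> Diet
  P5: BloodPressure <- Cholesterol -> Diet
Condition 1 (no descendant of BloodPressure in the set): holds — descendants of BloodPressure are {Diet, Stress}; none are in {Cholesterol}.
Condition 2 (every backdoor path blocked by {Cholesterol}):
  P1: blocked at collider Stress (neither it nor any descendant is in the conditioning set).
  P2: blocked at collider Stress (neither it nor any descendant is in the conditioning set).
  P3: blocked at collider Stress (neither it nor any descendant is in the conditioning set).
  P4: blocked at collider Stress (neither it nor any descendant is in the conditioning set).
  P5: blocked at fork node Cholesterol ∈ conditioning set.
{Cholesterol} satisfies the backdoor criterion.

Yes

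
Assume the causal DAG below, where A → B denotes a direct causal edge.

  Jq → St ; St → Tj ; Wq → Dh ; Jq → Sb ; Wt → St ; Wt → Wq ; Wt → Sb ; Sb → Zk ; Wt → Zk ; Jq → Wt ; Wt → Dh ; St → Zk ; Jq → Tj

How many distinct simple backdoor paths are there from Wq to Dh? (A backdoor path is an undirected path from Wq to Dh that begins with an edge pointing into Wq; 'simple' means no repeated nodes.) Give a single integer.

A backdoor path from Wq to Dh is any simple undirected path whose first edge points into Wq (i.e. leaves Wq via a parent).
Parents of Wq: {Wt}.
Enumerating:
  P1: Wq <- Wt -> Dh
That exhausts the simple backdoor paths. Count: 1.

1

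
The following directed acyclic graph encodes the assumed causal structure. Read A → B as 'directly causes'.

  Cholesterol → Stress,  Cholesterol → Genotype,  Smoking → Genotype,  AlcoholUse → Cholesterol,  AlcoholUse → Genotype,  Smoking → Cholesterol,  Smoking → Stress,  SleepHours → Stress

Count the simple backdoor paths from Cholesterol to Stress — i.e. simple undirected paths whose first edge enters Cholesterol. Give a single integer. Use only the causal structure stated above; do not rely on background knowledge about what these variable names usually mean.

A backdoor path from Cholesterol to Stress is any simple undirected path whose first edge points into Cholesterol (i.e. leaves Cholesterol via a parent).
Parents of Cholesterol: {AlcoholUse, Smoking}.
Enumerating:
  P1: Cholesterol <- Smoking -> Stress
  P2: Cholesterol <- AlcoholUse -> Genotype <- Smoking -> Stress
That exhausts the simple backdoor paths. Count: 2.

2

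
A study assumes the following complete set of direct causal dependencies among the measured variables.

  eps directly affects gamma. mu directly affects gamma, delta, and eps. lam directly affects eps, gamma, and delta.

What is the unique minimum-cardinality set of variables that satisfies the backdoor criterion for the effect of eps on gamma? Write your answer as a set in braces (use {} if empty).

{lam, mu}

Variables eligible for adjustment (non-descendants of eps, excluding eps and gamma): {delta, lam, mu}.
Backdoor paths from eps to gamma:
  P1: eps <- lam -> delta <- mu -> gamma
  P2: eps <- lam -> gamma
  P3: eps <- mu -> delta <- lam -> gamma
  P4: eps <- mu -> gamma
The empty set is not sufficient: P2 (eps <- lam -> gamma) has no collider blocking it and no conditioned non-collider, so it is open.
Try {lam, mu}:
  P1: blocked at fork node lam ∈ conditioning set.
  P2: blocked at fork node lam ∈ conditioning set.
  P3: blocked at fork node mu ∈ conditioning set.
  P4: blocked at fork node mu ∈ conditioning set.
{lam, mu} contains no descendant of eps and blocks every backdoor path.
Every element of {lam, mu} is needed (dropping lam leaves P2 open; dropping mu leaves P4 open), so no proper subset is valid.
Among all size-2 subsets of the eligible variables, only {lam, mu} blocks every backdoor path, so it is the unique smallest valid adjustment set.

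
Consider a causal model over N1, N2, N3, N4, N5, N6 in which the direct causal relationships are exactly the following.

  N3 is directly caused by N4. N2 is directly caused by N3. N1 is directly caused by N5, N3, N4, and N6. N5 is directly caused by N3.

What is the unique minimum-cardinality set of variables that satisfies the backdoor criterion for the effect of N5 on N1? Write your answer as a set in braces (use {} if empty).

{N3}

Variables eligible for adjustment (non-descendants of N5, excluding N5 and N1): {N2, N3, N4, N6}.
Backdoor paths from N5 to N1:
  P1: N5 <- N3 <- N4 -> N1
  P2: N5 <- N3 -> N1
The empty set is not sufficient: P1 (N5 <- N3 <- N4 -> N1) has no collider blocking it and no conditioned non-collider, so it is open.
Try {N3}:
  P1: blocked at chain node N3 ∈ conditioning set.
  P2: blocked at fork node N3 ∈ conditioning set.
{N3} contains no descendant of N5 and blocks every backdoor path.
No other singleton works — e.g. {N4} leaves P2 open — so {N3} is the unique smallest valid adjustment set.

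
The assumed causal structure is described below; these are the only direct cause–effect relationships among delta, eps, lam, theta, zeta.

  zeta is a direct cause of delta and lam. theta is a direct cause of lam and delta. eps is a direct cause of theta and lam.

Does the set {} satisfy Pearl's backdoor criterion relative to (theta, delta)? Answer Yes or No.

Yes

Backdoor paths from theta to delta (paths whose first edge points into theta):
  P1: theta <- eps -> lam <- zeta -> delta
Condition 1 (no descendant of theta in the set): holds — descendants of theta are {delta, lam}; none are in {}.
Condition 2 (every backdoor path blocked by {}):
  P1: blocked at collider lam (neither it nor any descendant is in the conditioning set).
{} satisfies the backdoor criterion.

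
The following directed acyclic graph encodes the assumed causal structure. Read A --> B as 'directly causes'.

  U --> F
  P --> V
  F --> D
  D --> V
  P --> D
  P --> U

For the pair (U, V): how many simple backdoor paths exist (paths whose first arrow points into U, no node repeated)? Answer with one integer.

A backdoor path from U to V is any simple undirected path whose first edge points into U (i.e. leaves U via a parent).
Parents of U: {P}.
Enumerating:
  P1: U <- P -> D -> V
  P2: U <- P -> V
That exhausts the simple backdoor paths. Count: 2.

2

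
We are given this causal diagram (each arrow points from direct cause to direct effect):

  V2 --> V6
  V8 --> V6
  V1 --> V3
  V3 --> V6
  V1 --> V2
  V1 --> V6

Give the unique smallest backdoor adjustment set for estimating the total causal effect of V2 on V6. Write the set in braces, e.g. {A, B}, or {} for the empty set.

{V1}

Variables eligible for adjustment (non-descendants of V2, excluding V2 and V6): {V1, V3, V8}.
Backdoor paths from V2 to V6:
  P1: V2 <- V1 -> V3 -> V6
  P2: V2 <- V1 -> V6
The empty set is not sufficient: P1 (V2 <- V1 -> V3 -> V6) has no collider blocking it and no conditioned non-collider, so it is open.
Try {V1}:
  P1: blocked at fork node V1 ∈ conditioning set.
  P2: blocked at fork node V1 ∈ conditioning set.
{V1} contains no descendant of V2 and blocks every backdoor path.
No other singleton works — e.g. {V8} leaves P1 open — so {V1} is the unique smallest valid adjustment set.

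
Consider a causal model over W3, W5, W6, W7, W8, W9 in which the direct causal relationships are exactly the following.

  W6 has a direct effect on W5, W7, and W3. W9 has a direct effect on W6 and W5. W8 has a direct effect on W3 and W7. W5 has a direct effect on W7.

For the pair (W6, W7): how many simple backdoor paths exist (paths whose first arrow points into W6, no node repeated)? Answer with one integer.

1

A backdoor path from W6 to W7 is any simple undirected path whose first edge points into W6 (i.e. leaves W6 via a parent).
Parents of W6: {W9}.
Enumerating:
  P1: W6 <- W9 -> W5 -> W7
That exhausts the simple backdoor paths. Count: 1.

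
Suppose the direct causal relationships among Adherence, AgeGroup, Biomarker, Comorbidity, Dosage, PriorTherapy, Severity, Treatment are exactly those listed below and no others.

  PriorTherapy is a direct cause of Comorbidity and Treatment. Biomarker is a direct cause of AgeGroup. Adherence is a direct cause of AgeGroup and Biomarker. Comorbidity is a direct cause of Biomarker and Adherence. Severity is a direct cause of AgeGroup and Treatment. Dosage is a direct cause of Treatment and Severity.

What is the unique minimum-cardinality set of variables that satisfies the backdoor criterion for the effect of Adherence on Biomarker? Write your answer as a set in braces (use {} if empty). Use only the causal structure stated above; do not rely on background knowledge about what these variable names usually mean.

{Comorbidity}

Variables eligible for adjustment (non-descendants of Adherence, excluding Adherence and Biomarker): {Comorbidity, Dosage, PriorTherapy, Severity, Treatment}.
Backdoor paths from Adherence to Biomarker:
  P1: Adherence <- Comorbidity <- PriorTherapy -> Treatment <- Dosage -> Severity -> AgeGroup <- Biomarker
  P2: Adherence <- Comorbidity <- PriorTherapy -> Treatment <- Severity -> AgeGroup <- Biomarker
  P3: Adherence <- Comorbidity -> Biomarker
The empty set is not sufficient: P3 (Adherence <- Comorbidity -> Biomarker) has no collider blocking it and no conditioned non-collider, so it is open.
Try {Comorbidity}:
  P1: blocked at chain node Comorbidity ∈ conditioning set.
  P2: blocked at chain node Comorbidity ∈ conditioning set.
  P3: blocked at fork node Comorbidity ∈ conditioning set.
{Comorbidity} contains no descendant of Adherence and blocks every backdoor path.
No other singleton works — e.g. {PriorTherapy} leaves P3 open — so {Comorbidity} is the unique smallest valid adjustment set.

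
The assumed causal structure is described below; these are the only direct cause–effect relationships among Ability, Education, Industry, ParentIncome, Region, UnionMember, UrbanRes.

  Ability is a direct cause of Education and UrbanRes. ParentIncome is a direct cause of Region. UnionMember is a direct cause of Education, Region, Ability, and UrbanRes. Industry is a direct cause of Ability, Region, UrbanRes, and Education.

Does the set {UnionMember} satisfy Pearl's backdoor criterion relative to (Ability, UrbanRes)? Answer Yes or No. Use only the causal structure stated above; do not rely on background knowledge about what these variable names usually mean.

No

Backdoor paths from Ability to UrbanRes (paths whose first edge points into Ability):
  P1: Ability <- Industry -> Education <- UnionMember -> UrbanRes
  P2: Ability <- Industry -> UrbanRes
  P3: Ability <- Industry -> Region <- UnionMember -> UrbanRes
  P4: Ability <- UnionMember -> Education <- Industry -> UrbanRes
  P5: Ability <- UnionMember -> UrbanRes
  P6: Ability <- UnionMember -> Region <- Industry -> UrbanRes
Condition 1 (no descendant of Ability in the set): holds — descendants of Ability are {Education, UrbanRes}; none are in {UnionMember}.
Condition 2 (every backdoor path blocked by {UnionMember}):
  P1: blocked at collider Education (neither it nor any descendant is in the conditioning set).
  P2: open — no interior node is in the conditioning set.
  P3: blocked at collider Region (neither it nor any descendant is in the conditioning set).
  P4: blocked at fork node UnionMember ∈ conditioning set.
  P5: blocked at fork node UnionMember ∈ conditioning set.
  P6: blocked at fork node UnionMember ∈ conditioning set.
{UnionMember} does not satisfy the backdoor criterion.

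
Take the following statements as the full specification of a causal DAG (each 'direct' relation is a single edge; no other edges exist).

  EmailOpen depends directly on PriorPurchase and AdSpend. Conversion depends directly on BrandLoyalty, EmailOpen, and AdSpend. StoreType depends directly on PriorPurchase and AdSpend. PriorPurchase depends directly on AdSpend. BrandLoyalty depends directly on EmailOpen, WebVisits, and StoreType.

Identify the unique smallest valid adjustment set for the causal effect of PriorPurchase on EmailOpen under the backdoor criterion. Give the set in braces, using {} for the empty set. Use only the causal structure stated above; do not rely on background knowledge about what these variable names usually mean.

Variables eligible for adjustment (non-descendants of PriorPurchase, excluding PriorPurchase and EmailOpen): {AdSpend, WebVisits}.
Backdoor paths from PriorPurchase to EmailOpen:
  P1: PriorPurchase <- AdSpend -> EmailOpen
  P2: PriorPurchase <- AdSpend -> StoreType -> BrandLoyalty <- EmailOpen
  P3: PriorPurchase <- AdSpend -> StoreType -> BrandLoyalty -> Conversion <- EmailOpen
  P4: PriorPurchase <- AdSpend -> Conversion <- EmailOpen
  P5: PriorPurchase <- AdSpend -> Conversion <- BrandLoyalty <- EmailOpen
The empty set is not sufficient: P1 (PriorPurchase <- AdSpend -> EmailOpen) has no collider blocking it and no conditioned non-collider, so it is open.
Try {AdSpend}:
  P1: blocked at fork node AdSpend ∈ conditioning set.
  P2: blocked at fork node AdSpend ∈ conditioning set.
  P3: blocked at fork node AdSpend ∈ conditioning set.
  P4: blocked at fork node AdSpend ∈ conditioning set.
  P5: blocked at fork node AdSpend ∈ conditioning set.
{AdSpend} contains no descendant of PriorPurchase and blocks every backdoor path.
No other singleton works — e.g. {WebVisits} leaves P1 open — so {AdSpend} is the unique smallest valid adjustment set.

{AdSpend}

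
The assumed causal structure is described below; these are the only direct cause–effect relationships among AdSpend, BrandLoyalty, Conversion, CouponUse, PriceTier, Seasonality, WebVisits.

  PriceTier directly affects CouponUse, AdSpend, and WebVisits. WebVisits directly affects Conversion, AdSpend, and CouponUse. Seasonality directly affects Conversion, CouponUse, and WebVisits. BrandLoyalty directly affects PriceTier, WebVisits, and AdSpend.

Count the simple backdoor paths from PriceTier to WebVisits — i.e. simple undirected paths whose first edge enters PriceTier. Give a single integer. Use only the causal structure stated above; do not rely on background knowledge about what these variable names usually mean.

A backdoor path from PriceTier to WebVisits is any simple undirected path whose first edge points into PriceTier (i.e. leaves PriceTier via a parent).
Parents of PriceTier: {BrandLoyalty}.
Enumerating:
  P1: PriceTier <- BrandLoyalty -> WebVisits
  P2: PriceTier <- BrandLoyalty -> AdSpend <- WebVisits
That exhausts the simple backdoor paths. Count: 2.

2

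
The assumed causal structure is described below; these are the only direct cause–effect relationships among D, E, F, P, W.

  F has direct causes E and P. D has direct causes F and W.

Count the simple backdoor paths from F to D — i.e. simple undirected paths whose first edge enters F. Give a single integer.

0

A backdoor path from F to D is any simple undirected path whose first edge points into F (i.e. leaves F via a parent).
Parents of F: {E, P}.
No simple path from any parent of F reaches D without revisiting F, so there are no backdoor paths.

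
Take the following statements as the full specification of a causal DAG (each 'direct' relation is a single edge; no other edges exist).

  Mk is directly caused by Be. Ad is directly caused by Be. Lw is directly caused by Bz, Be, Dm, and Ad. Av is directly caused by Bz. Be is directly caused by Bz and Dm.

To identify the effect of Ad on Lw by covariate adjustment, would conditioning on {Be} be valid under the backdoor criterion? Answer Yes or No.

Backdoor paths from Ad to Lw (paths whose first edge points into Ad):
  P1: Ad <- Be <- Dm -> Lw
  P2: Ad <- Be <- Bz -> Lw
  P3: Ad <- Be -> Lw
Condition 1 (no descendant of Ad in the set): holds — descendants of Ad are {Lw}; none are in {Be}.
Condition 2 (every backdoor path blocked by {Be}):
  P1: blocked at chain node Be ∈ conditioning set.
  P2: blocked at chain node Be ∈ conditioning set.
  P3: blocked at fork node Be ∈ conditioning set.
{Be} satisfies the backdoor criterion.

Yes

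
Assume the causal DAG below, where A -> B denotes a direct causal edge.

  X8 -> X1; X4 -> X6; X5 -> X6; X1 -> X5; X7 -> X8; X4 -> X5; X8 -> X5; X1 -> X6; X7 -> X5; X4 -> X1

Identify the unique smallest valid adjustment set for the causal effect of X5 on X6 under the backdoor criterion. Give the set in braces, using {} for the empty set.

{X1, X4}

Variables eligible for adjustment (non-descendants of X5, excluding X5 and X6): {X1, X4, X7, X8}.
Backdoor paths from X5 to X6:
  P1: X5 <- X4 -> X1 -> X6
  P2: X5 <- X4 -> X6
  P3: X5 <- X7 -> X8 -> X1 <- X4 -> X6
  P4: X5 <- X7 -> X8 -> X1 -> X6
  P5: X5 <- X8 -> X1 <- X4 -> X6
  P6: X5 <- X8 -> X1 -> X6
  P7: X5 <- X1 <- X4 -> X6
  P8: X5 <- X1 -> X6
The empty set is not sufficient: P1 (X5 <- X4 -> X1 -> X6) has no collider blocking it and no conditioned non-collider, so it is open.
Try {X1, X4}:
  P1: blocked at fork node X4 ∈ conditioning set.
  P2: blocked at fork node X4 ∈ conditioning set.
  P3: blocked at fork node X4 ∈ conditioning set.
  P4: blocked at chain node X1 ∈ conditioning set.
  P5: blocked at fork node X4 ∈ conditioning set.
  P6: blocked at chain node X1 ∈ conditioning set.
  P7: blocked at chain node X1 ∈ conditioning set.
  P8: blocked at fork node X1 ∈ conditioning set.
{X1, X4} contains no descendant of X5 and blocks every backdoor path.
Every element of {X1, X4} is needed (dropping X1 leaves P4 open; dropping X4 leaves P2 open), so no proper subset is valid.
Among all size-2 subsets of the eligible variables, only {X1, X4} blocks every backdoor path, so it is the unique smallest valid adjustment set.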